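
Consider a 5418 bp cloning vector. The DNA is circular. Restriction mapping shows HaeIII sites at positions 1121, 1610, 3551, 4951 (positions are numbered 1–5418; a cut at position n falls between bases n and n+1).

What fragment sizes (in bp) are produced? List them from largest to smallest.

Circular molecule, 4 cuts → 4 fragments:
  1610 − 1121 = 489 bp
  3551 − 1610 = 1941 bp
  4951 − 3551 = 1400 bp
  wrap: 5418 − 4951 + 1121 = 1588 bp
Sorted largest to smallest: 1941, 1588, 1400, 489 bp.

1941, 1588, 1400, 489 bp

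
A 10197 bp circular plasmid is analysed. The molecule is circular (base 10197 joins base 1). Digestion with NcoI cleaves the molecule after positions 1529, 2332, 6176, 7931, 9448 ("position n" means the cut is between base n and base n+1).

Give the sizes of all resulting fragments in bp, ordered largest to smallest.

3844, 2278, 1755, 1517, 803 bp

Circular molecule, 5 cuts → 5 fragments:
  2332 − 1529 = 803 bp
  6176 − 2332 = 3844 bp
  7931 − 6176 = 1755 bp
  9448 − 7931 = 1517 bp
  wrap: 10197 − 9448 + 1529 = 2278 bp
Sorted largest to smallest: 3844, 2278, 1755, 1517, 803 bp.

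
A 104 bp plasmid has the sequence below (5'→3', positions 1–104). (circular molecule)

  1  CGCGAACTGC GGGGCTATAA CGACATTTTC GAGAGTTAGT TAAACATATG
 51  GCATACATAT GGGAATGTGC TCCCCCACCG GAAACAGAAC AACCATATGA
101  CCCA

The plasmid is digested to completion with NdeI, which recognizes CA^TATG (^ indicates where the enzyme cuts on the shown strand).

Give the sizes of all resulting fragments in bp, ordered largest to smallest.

NdeI sites (CATATG) start at positions 45, 56, 94.
NdeI cuts after base 2 of each site, so after positions 46, 57, 95.
Circular molecule, 3 cuts → 3 fragments:
  47–57 → 11 bp
  58–95 → 38 bp
  96–104 then 1–46 → 9 + 46 = 55 bp
Sorted largest to smallest: 55, 38, 11 bp.

55, 38, 11 bp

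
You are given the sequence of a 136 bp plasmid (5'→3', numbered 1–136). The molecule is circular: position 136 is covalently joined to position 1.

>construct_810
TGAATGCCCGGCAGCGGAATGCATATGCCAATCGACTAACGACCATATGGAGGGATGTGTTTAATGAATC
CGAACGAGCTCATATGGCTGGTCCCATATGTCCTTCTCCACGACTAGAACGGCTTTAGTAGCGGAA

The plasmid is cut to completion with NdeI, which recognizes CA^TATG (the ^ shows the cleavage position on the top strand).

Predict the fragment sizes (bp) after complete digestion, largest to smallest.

63, 37, 22, 14 bp

NdeI sites (CATATG) start at positions 22, 44, 81, 95.
NdeI cuts after base 2 of each site, so after positions 23, 45, 82, 96.
Circular molecule, 4 cuts → 4 fragments:
  24–45 → 22 bp
  46–82 → 37 bp
  83–96 → 14 bp
  97–136 then 1–23 → 40 + 23 = 63 bp
Sorted largest to smallest: 63, 37, 22, 14 bp.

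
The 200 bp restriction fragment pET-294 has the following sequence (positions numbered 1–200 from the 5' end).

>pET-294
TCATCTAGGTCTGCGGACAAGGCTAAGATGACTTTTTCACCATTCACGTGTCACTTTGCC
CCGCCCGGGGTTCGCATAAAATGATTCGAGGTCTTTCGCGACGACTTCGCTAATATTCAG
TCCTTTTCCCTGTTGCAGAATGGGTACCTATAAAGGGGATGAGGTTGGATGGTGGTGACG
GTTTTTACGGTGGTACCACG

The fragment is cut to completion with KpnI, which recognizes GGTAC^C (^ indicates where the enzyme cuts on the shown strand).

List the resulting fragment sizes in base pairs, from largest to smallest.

147, 49, 4 bp

KpnI sites (GGTACC) start at positions 143, 192.
KpnI cuts after base 5 of each site (before the last base), so after positions 147, 196.
Linear molecule, 2 cuts → 3 fragments:
  1–147 → 147 bp
  148–196 → 49 bp
  197–200 → 4 bp
Sorted largest to smallest: 147, 49, 4 bp.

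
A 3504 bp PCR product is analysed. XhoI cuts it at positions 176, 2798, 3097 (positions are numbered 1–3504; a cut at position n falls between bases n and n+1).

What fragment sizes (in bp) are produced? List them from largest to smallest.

2622, 407, 299, 176 bp

Linear molecule, 3 cuts → 4 fragments:
  176 − 0 = 176 bp
  2798 − 176 = 2622 bp
  3097 − 2798 = 299 bp
  3504 − 3097 = 407 bp
Sorted largest to smallest: 2622, 407, 299, 176 bp.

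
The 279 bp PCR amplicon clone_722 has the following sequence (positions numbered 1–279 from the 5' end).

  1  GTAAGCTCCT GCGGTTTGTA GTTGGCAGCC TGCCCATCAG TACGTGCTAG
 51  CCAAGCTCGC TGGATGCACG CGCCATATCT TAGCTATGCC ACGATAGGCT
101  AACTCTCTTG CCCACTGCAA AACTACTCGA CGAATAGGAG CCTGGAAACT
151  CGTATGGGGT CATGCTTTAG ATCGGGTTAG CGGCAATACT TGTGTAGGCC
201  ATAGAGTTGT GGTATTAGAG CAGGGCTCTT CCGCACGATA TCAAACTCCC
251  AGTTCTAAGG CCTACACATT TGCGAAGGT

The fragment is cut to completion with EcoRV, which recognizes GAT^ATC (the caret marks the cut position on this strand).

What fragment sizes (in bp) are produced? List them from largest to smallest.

239, 40 bp

The EcoRV site (GATATC) starts at position 237.
EcoRV cuts after base 3 of each site, so after position 239.
Linear molecule, 1 cut → 2 fragments:
  1–239 → 239 bp
  240–279 → 40 bp
Sorted largest to smallest: 239, 40 bp.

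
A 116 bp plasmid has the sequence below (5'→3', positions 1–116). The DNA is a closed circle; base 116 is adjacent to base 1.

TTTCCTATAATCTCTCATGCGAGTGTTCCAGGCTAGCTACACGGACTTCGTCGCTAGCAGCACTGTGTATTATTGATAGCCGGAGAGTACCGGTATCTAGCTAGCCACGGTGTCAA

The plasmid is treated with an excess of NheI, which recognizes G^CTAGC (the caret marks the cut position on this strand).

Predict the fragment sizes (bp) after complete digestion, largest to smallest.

48, 47, 21 bp

NheI sites (GCTAGC) start at positions 32, 53, 100.
NheI cuts after the first base of each site, so after positions 32, 53, 100.
Circular molecule, 3 cuts → 3 fragments:
  33–53 → 21 bp
  54–100 → 47 bp
  101–116 then 1–32 → 16 + 32 = 48 bp
Sorted largest to smallest: 48, 47, 21 bp.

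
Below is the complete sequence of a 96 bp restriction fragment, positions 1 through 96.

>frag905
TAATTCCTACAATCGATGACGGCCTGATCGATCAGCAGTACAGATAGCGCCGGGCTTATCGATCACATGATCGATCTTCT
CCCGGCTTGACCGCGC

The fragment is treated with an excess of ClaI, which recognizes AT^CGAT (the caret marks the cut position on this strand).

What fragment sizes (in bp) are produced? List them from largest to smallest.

ClaI sites (ATCGAT) start at positions 12, 27, 58, 70.
ClaI cuts after base 2 of each site, so after positions 13, 28, 59, 71.
Linear molecule, 4 cuts → 5 fragments:
  1–13 → 13 bp
  14–28 → 15 bp
  29–59 → 31 bp
  60–71 → 12 bp
  72–96 → 25 bp
Sorted largest to smallest: 31, 25, 15, 13, 12 bp.

31, 25, 15, 13, 12 bp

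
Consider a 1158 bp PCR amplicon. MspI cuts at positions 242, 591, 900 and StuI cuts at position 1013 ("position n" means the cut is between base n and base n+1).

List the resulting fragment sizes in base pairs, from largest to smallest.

Combined cut positions (sorted): 242, 591, 900, 1013.
Linear molecule, 4 cuts → 5 fragments:
  242 − 0 = 242 bp
  591 − 242 = 349 bp
  900 − 591 = 309 bp
  1013 − 900 = 113 bp
  1158 − 1013 = 145 bp
Sorted largest to smallest: 349, 309, 242, 145, 113 bp.

349, 309, 242, 145, 113 bp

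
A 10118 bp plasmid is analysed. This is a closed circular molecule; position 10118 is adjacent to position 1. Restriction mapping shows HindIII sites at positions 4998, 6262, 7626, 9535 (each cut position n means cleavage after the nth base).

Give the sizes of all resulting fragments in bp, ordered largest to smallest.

Circular molecule, 4 cuts → 4 fragments:
  6262 − 4998 = 1264 bp
  7626 − 6262 = 1364 bp
  9535 − 7626 = 1909 bp
  wrap: 10118 − 9535 + 4998 = 5581 bp
Sorted largest to smallest: 5581, 1909, 1364, 1264 bp.

5581, 1909, 1364, 1264 bp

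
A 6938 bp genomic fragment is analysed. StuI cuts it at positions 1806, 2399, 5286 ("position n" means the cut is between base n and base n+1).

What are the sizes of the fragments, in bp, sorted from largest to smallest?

2887, 1806, 1652, 593 bp

Linear molecule, 3 cuts → 4 fragments:
  1806 − 0 = 1806 bp
  2399 − 1806 = 593 bp
  5286 − 2399 = 2887 bp
  6938 − 5286 = 1652 bp
Sorted largest to smallest: 2887, 1806, 1652, 593 bp.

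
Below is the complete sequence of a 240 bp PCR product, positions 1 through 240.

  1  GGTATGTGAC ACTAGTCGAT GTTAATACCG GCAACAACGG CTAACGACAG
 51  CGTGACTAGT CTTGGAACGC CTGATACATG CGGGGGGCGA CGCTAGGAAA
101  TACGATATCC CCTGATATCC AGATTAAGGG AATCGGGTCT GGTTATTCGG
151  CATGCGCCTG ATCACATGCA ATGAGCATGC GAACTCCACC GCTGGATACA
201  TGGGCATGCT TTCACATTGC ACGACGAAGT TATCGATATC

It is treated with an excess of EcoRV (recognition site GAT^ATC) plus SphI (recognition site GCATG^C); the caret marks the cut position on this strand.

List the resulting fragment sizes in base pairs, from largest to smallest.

106, 38, 29, 29, 25, 10, 3 bp

EcoRV sites (GATATC) start at positions 104, 114, 235.
EcoRV cuts after base 3 of each site, so after positions 106, 116, 237.
SphI sites (GCATGC) start at positions 150, 175, 204.
SphI cuts after base 5 of each site (before the last base), so after positions 154, 179, 208.
Combined cut positions: 106, 116, 154, 179, 208, 237.
Linear molecule, 6 cuts → 7 fragments:
  1–106 → 106 bp
  107–116 → 10 bp
  117–154 → 38 bp
  155–179 → 25 bp
  180–208 → 29 bp
  209–237 → 29 bp
  238–240 → 3 bp
Sorted largest to smallest: 106, 38, 29, 29, 25, 10, 3 bp.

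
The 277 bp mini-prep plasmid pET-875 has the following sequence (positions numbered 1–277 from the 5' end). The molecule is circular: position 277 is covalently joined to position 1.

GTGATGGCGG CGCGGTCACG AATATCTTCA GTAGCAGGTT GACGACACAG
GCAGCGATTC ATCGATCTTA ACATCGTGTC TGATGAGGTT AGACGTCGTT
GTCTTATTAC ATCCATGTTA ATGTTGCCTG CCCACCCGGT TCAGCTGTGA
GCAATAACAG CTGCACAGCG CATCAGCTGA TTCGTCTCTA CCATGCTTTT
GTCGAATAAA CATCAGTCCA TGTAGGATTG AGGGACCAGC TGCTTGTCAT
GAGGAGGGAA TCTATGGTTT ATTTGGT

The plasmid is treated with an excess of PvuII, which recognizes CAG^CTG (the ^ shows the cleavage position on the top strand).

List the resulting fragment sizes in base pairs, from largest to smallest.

PvuII sites (CAGCTG) start at positions 142, 158, 174, 237.
PvuII cuts after base 3 of each site, so after positions 144, 160, 176, 239.
Circular molecule, 4 cuts → 4 fragments:
  145–160 → 16 bp
  161–176 → 16 bp
  177–239 → 63 bp
  240–277 then 1–144 → 38 + 144 = 182 bp
Sorted largest to smallest: 182, 63, 16, 16 bp.

182, 63, 16, 16 bp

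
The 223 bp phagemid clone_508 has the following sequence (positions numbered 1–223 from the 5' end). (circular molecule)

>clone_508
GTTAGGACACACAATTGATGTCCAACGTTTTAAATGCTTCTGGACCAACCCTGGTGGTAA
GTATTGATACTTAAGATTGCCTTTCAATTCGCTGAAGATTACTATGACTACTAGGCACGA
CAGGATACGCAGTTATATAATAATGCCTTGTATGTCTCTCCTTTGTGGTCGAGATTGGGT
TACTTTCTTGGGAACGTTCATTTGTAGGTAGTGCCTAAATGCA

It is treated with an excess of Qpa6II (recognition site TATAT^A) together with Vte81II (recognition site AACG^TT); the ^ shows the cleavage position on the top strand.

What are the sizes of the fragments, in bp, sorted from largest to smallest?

111, 58, 54 bp

The Qpa6II site (TATATA) starts at position 134.
Qpa6II cuts after base 5 of each site (before the last base), so after position 138.
Vte81II sites (AACGTT) start at positions 24, 193.
Vte81II cuts after base 4 of each site, so after positions 27, 196.
Combined cut positions: 27, 138, 196.
Circular molecule, 3 cuts → 3 fragments:
  28–138 → 111 bp
  139–196 → 58 bp
  197–223 then 1–27 → 27 + 27 = 54 bp
Sorted largest to smallest: 111, 58, 54 bp.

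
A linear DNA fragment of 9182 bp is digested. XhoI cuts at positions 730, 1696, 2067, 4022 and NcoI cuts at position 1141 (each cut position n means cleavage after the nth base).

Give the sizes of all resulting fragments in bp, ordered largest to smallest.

Combined cut positions (sorted): 730, 1141, 1696, 2067, 4022.
Linear molecule, 5 cuts → 6 fragments:
  730 − 0 = 730 bp
  1141 − 730 = 411 bp
  1696 − 1141 = 555 bp
  2067 − 1696 = 371 bp
  4022 − 2067 = 1955 bp
  9182 − 4022 = 5160 bp
Sorted largest to smallest: 5160, 1955, 730, 555, 411, 371 bp.

5160, 1955, 730, 555, 411, 371 bp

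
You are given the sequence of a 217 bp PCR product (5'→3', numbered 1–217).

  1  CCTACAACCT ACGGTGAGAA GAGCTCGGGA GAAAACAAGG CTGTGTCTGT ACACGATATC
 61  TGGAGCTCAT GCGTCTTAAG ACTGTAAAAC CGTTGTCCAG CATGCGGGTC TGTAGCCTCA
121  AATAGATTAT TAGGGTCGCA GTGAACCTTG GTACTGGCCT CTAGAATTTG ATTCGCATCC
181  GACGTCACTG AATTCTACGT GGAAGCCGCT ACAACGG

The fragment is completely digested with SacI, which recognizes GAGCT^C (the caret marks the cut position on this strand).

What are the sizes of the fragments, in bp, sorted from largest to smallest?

150, 42, 25 bp

SacI sites (GAGCTC) start at positions 21, 63.
SacI cuts after base 5 of each site (before the last base), so after positions 25, 67.
Linear molecule, 2 cuts → 3 fragments:
  1–25 → 25 bp
  26–67 → 42 bp
  68–217 → 150 bp
Sorted largest to smallest: 150, 42, 25 bp.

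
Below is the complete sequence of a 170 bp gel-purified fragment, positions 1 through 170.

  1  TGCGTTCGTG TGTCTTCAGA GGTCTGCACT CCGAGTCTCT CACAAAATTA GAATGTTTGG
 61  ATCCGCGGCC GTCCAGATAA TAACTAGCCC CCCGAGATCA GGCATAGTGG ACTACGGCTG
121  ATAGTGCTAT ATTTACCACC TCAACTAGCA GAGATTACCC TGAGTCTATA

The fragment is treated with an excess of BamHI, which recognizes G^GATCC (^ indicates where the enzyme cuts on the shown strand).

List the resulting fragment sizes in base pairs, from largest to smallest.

111, 59 bp

The BamHI site (GGATCC) starts at position 59.
BamHI cuts after the first base of each site, so after position 59.
Linear molecule, 1 cut → 2 fragments:
  1–59 → 59 bp
  60–170 → 111 bp
Sorted largest to smallest: 111, 59 bp.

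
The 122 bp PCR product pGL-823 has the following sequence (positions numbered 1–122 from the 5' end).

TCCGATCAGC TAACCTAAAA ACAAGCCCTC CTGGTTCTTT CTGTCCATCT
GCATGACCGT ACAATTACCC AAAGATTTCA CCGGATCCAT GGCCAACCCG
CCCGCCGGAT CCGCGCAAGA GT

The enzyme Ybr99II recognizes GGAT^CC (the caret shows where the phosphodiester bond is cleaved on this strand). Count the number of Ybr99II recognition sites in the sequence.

GGATCC occurs starting at positions 83, 107.
Ybr99II cuts at 2 sites.

2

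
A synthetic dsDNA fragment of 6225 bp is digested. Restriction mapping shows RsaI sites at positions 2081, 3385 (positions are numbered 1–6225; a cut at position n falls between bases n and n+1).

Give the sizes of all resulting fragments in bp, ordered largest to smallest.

Linear molecule, 2 cuts → 3 fragments:
  2081 − 0 = 2081 bp
  3385 − 2081 = 1304 bp
  6225 − 3385 = 2840 bp
Sorted largest to smallest: 2840, 2081, 1304 bp.

2840, 2081, 1304 bp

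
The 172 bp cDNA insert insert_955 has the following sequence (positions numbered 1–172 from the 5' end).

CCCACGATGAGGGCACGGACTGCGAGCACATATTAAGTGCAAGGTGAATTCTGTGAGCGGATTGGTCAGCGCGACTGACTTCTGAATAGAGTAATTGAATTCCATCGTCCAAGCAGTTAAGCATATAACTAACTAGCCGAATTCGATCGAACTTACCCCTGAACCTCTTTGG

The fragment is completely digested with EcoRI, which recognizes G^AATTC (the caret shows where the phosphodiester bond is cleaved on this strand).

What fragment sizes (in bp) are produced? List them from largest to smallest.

51, 46, 42, 33 bp

EcoRI sites (GAATTC) start at positions 46, 97, 139.
EcoRI cuts after the first base of each site, so after positions 46, 97, 139.
Linear molecule, 3 cuts → 4 fragments:
  1–46 → 46 bp
  47–97 → 51 bp
  98–139 → 42 bp
  140–172 → 33 bp
Sorted largest to smallest: 51, 46, 42, 33 bp.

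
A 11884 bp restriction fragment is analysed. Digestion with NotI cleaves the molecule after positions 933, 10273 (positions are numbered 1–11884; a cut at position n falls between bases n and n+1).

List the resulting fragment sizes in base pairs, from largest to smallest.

9340, 1611, 933 bp

Linear molecule, 2 cuts → 3 fragments:
  933 − 0 = 933 bp
  10273 − 933 = 9340 bp
  11884 − 10273 = 1611 bp
Sorted largest to smallest: 9340, 1611, 933 bp.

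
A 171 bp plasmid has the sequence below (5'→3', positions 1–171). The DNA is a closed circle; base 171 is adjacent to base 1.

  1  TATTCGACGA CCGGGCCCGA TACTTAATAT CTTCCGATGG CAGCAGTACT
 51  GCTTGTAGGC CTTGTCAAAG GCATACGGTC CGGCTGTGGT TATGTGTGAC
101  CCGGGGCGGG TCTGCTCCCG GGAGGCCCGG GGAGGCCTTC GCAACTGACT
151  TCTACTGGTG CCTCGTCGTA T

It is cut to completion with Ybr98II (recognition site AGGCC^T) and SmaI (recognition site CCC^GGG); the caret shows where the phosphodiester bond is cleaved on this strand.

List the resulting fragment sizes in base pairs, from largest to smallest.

95, 41, 17, 9, 9 bp

Ybr98II sites (AGGCCT) start at positions 57, 133.
Ybr98II cuts after base 5 of each site (before the last base), so after positions 61, 137.
SmaI sites (CCCGGG) start at positions 100, 117, 126.
SmaI cuts after base 3 of each site, so after positions 102, 119, 128.
Combined cut positions: 61, 102, 119, 128, 137.
Circular molecule, 5 cuts → 5 fragments:
  62–102 → 41 bp
  103–119 → 17 bp
  120–128 → 9 bp
  129–137 → 9 bp
  138–171 then 1–61 → 34 + 61 = 95 bp
Sorted largest to smallest: 95, 41, 17, 9, 9 bp.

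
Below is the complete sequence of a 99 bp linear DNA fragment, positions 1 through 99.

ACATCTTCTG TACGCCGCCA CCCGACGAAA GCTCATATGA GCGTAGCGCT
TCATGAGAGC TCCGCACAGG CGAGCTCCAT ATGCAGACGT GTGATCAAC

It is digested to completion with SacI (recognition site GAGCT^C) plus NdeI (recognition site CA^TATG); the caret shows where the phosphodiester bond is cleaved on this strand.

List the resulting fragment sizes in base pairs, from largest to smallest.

SacI sites (GAGCTC) start at positions 57, 72.
SacI cuts after base 5 of each site (before the last base), so after positions 61, 76.
NdeI sites (CATATG) start at positions 34, 78.
NdeI cuts after base 2 of each site, so after positions 35, 79.
Combined cut positions: 35, 61, 76, 79.
Linear molecule, 4 cuts → 5 fragments:
  1–35 → 35 bp
  36–61 → 26 bp
  62–76 → 15 bp
  77–79 → 3 bp
  80–99 → 20 bp
Sorted largest to smallest: 35, 26, 20, 15, 3 bp.

35, 26, 20, 15, 3 bp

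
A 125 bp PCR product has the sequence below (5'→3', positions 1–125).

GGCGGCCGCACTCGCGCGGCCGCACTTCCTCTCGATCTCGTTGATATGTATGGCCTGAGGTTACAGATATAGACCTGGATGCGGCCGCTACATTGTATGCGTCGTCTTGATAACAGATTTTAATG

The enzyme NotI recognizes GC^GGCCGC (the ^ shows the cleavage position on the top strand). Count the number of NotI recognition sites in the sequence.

GCGGCCGC occurs starting at positions 2, 16, 81.
NotI cuts at 3 sites.

3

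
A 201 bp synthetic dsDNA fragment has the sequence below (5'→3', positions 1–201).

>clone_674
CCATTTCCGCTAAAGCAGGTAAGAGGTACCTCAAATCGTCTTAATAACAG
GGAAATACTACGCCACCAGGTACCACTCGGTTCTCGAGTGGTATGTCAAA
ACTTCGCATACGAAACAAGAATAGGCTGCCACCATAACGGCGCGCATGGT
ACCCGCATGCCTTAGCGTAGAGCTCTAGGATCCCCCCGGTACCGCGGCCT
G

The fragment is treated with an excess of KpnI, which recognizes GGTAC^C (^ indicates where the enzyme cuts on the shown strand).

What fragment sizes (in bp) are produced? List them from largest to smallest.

KpnI sites (GGTACC) start at positions 25, 69, 148, 188.
KpnI cuts after base 5 of each site (before the last base), so after positions 29, 73, 152, 192.
Linear molecule, 4 cuts → 5 fragments:
  1–29 → 29 bp
  30–73 → 44 bp
  74–152 → 79 bp
  153–192 → 40 bp
  193–201 → 9 bp
Sorted largest to smallest: 79, 44, 40, 29, 9 bp.

79, 44, 40, 29, 9 bp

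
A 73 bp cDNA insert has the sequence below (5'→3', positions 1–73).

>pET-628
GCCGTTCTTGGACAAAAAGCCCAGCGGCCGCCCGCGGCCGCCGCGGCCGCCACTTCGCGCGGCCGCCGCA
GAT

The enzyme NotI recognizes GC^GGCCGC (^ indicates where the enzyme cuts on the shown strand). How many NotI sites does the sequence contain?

4

GCGGCCGC occurs starting at positions 24, 34, 43, 59.
NotI cuts at 4 sites.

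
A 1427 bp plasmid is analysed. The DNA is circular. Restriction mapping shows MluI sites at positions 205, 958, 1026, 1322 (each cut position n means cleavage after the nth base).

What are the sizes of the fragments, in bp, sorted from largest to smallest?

753, 310, 296, 68 bp

Circular molecule, 4 cuts → 4 fragments:
  958 − 205 = 753 bp
  1026 − 958 = 68 bp
  1322 − 1026 = 296 bp
  wrap: 1427 − 1322 + 205 = 310 bp
Sorted largest to smallest: 753, 310, 296, 68 bp.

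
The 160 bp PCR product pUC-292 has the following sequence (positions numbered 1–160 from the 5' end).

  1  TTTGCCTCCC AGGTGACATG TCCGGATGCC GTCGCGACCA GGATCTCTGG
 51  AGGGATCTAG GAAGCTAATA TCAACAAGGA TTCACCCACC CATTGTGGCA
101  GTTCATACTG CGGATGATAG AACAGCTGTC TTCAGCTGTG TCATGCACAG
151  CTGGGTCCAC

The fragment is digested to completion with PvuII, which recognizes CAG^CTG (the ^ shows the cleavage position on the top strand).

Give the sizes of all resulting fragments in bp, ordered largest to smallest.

125, 15, 10, 10 bp

PvuII sites (CAGCTG) start at positions 123, 133, 148.
PvuII cuts after base 3 of each site, so after positions 125, 135, 150.
Linear molecule, 3 cuts → 4 fragments:
  1–125 → 125 bp
  126–135 → 10 bp
  136–150 → 15 bp
  151–160 → 10 bp
Sorted largest to smallest: 125, 15, 10, 10 bp.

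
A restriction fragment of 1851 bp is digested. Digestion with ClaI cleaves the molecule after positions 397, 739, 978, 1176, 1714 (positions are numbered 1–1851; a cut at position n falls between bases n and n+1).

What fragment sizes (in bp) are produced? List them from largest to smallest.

Linear molecule, 5 cuts → 6 fragments:
  397 − 0 = 397 bp
  739 − 397 = 342 bp
  978 − 739 = 239 bp
  1176 − 978 = 198 bp
  1714 − 1176 = 538 bp
  1851 − 1714 = 137 bp
Sorted largest to smallest: 538, 397, 342, 239, 198, 137 bp.

538, 397, 342, 239, 198, 137 bp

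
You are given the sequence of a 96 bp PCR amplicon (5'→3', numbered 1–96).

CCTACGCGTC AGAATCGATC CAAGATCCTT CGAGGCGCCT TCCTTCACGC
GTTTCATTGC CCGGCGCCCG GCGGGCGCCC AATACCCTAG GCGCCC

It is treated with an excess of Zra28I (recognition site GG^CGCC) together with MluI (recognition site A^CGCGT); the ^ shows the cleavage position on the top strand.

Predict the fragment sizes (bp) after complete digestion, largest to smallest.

31, 17, 16, 12, 11, 5, 4 bp

Zra28I sites (GGCGCC) start at positions 34, 63, 74, 90.
Zra28I cuts after base 2 of each site, so after positions 35, 64, 75, 91.
MluI sites (ACGCGT) start at positions 4, 47.
MluI cuts after the first base of each site, so after positions 4, 47.
Combined cut positions: 4, 35, 47, 64, 75, 91.
Linear molecule, 6 cuts → 7 fragments:
  1–4 → 4 bp
  5–35 → 31 bp
  36–47 → 12 bp
  48–64 → 17 bp
  65–75 → 11 bp
  76–91 → 16 bp
  92–96 → 5 bp
Sorted largest to smallest: 31, 17, 16, 12, 11, 5, 4 bp.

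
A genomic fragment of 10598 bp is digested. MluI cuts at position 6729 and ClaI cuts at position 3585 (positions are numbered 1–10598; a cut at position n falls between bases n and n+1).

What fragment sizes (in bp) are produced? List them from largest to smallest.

3869, 3585, 3144 bp

Combined cut positions (sorted): 3585, 6729.
Linear molecule, 2 cuts → 3 fragments:
  3585 − 0 = 3585 bp
  6729 − 3585 = 3144 bp
  10598 − 6729 = 3869 bp
Sorted largest to smallest: 3869, 3585, 3144 bp.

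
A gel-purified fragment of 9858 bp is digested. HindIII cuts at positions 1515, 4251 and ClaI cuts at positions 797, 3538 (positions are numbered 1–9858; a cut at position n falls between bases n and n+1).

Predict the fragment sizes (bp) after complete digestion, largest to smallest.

Combined cut positions (sorted): 797, 1515, 3538, 4251.
Linear molecule, 4 cuts → 5 fragments:
  797 − 0 = 797 bp
  1515 − 797 = 718 bp
  3538 − 1515 = 2023 bp
  4251 − 3538 = 713 bp
  9858 − 4251 = 5607 bp
Sorted largest to smallest: 5607, 2023, 797, 718, 713 bp.

5607, 2023, 797, 718, 713 bp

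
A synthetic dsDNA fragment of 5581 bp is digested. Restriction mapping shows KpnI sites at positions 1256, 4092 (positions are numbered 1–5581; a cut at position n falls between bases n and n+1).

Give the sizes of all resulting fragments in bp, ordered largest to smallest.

2836, 1489, 1256 bp

Linear molecule, 2 cuts → 3 fragments:
  1256 − 0 = 1256 bp
  4092 − 1256 = 2836 bp
  5581 − 4092 = 1489 bp
Sorted largest to smallest: 2836, 1489, 1256 bp.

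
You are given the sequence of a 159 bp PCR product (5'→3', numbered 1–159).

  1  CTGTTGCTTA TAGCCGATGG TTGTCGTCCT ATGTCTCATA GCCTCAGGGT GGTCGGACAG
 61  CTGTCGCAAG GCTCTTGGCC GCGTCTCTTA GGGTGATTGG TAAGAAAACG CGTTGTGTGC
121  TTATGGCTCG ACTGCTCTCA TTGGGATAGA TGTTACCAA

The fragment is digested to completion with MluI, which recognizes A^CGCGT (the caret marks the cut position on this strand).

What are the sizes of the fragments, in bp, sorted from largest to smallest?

The MluI site (ACGCGT) starts at position 108.
MluI cuts after the first base of each site, so after position 108.
Linear molecule, 1 cut → 2 fragments:
  1–108 → 108 bp
  109–159 → 51 bp
Sorted largest to smallest: 108, 51 bp.

108, 51 bp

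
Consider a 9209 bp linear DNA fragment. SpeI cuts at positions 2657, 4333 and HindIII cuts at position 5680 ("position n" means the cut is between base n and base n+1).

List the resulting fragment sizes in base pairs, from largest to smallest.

3529, 2657, 1676, 1347 bp

Combined cut positions (sorted): 2657, 4333, 5680.
Linear molecule, 3 cuts → 4 fragments:
  2657 − 0 = 2657 bp
  4333 − 2657 = 1676 bp
  5680 − 4333 = 1347 bp
  9209 − 5680 = 3529 bp
Sorted largest to smallest: 3529, 2657, 1676, 1347 bp.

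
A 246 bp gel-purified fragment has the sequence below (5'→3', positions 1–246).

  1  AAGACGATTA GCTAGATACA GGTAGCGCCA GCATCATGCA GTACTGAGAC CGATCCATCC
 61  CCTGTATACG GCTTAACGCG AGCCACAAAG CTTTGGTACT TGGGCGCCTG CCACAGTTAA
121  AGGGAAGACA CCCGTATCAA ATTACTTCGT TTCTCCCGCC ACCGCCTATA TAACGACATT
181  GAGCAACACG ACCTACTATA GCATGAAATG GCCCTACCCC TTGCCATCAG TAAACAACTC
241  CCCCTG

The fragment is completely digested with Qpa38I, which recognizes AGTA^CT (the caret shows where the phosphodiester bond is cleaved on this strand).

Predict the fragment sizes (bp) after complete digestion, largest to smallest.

The Qpa38I site (AGTACT) starts at position 40.
Qpa38I cuts after base 4 of each site, so after position 43.
Linear molecule, 1 cut → 2 fragments:
  1–43 → 43 bp
  44–246 → 203 bp
Sorted largest to smallest: 203, 43 bp.

203, 43 bp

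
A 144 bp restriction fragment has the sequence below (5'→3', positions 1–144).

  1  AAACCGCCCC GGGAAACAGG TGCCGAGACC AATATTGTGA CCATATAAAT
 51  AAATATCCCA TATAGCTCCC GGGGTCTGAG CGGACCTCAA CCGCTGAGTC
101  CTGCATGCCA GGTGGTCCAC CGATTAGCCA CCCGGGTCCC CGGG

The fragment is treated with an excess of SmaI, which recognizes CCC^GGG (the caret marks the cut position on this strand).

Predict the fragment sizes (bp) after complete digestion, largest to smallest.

63, 60, 10, 8, 3 bp

SmaI sites (CCCGGG) start at positions 8, 68, 131, 139.
SmaI cuts after base 3 of each site, so after positions 10, 70, 133, 141.
Linear molecule, 4 cuts → 5 fragments:
  1–10 → 10 bp
  11–70 → 60 bp
  71–133 → 63 bp
  134–141 → 8 bp
  142–144 → 3 bp
Sorted largest to smallest: 63, 60, 10, 8, 3 bp.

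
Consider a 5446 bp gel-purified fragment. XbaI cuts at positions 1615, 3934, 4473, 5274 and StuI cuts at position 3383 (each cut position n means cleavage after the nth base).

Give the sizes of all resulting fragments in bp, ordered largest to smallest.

Combined cut positions (sorted): 1615, 3383, 3934, 4473, 5274.
Linear molecule, 5 cuts → 6 fragments:
  1615 − 0 = 1615 bp
  3383 − 1615 = 1768 bp
  3934 − 3383 = 551 bp
  4473 − 3934 = 539 bp
  5274 − 4473 = 801 bp
  5446 − 5274 = 172 bp
Sorted largest to smallest: 1768, 1615, 801, 551, 539, 172 bp.

1768, 1615, 801, 551, 539, 172 bp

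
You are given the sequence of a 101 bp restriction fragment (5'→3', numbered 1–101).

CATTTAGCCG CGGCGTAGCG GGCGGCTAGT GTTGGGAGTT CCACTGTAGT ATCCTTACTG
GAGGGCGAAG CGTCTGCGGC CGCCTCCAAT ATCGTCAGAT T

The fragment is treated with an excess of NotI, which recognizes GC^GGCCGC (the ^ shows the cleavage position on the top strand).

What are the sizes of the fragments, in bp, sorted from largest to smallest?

The NotI site (GCGGCCGC) starts at position 76.
NotI cuts after base 2 of each site, so after position 77.
Linear molecule, 1 cut → 2 fragments:
  1–77 → 77 bp
  78–101 → 24 bp
Sorted largest to smallest: 77, 24 bp.

77, 24 bp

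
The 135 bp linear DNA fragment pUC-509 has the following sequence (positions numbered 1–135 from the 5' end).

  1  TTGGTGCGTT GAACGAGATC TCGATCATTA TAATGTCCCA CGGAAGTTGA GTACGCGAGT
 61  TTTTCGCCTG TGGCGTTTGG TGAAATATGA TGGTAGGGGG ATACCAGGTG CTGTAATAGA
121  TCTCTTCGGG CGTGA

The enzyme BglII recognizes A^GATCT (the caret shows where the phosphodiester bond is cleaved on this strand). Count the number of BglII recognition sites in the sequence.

AGATCT occurs starting at positions 16, 118.
BglII cuts at 2 sites.

2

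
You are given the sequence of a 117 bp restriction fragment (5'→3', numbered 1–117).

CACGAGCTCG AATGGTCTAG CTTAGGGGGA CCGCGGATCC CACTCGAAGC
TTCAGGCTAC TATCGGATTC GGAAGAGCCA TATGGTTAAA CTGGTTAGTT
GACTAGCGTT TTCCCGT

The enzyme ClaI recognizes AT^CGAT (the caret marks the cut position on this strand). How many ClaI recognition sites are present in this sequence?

No occurrence of ATCGAT is present in the sequence.
ClaI does not cut: 0 sites.

0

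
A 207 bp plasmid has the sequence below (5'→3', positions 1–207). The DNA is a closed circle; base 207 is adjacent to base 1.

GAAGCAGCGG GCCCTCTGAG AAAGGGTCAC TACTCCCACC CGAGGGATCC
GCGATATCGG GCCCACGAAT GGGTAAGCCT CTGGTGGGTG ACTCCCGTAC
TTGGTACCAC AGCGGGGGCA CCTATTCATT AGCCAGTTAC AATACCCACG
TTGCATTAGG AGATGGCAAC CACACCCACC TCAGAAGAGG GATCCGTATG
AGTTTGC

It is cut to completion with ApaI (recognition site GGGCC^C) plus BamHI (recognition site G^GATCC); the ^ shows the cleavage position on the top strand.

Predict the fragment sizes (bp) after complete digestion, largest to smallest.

ApaI sites (GGGCCC) start at positions 9, 59.
ApaI cuts after base 5 of each site (before the last base), so after positions 13, 63.
BamHI sites (GGATCC) start at positions 45, 190.
BamHI cuts after the first base of each site, so after positions 45, 190.
Combined cut positions: 13, 45, 63, 190.
Circular molecule, 4 cuts → 4 fragments:
  14–45 → 32 bp
  46–63 → 18 bp
  64–190 → 127 bp
  191–207 then 1–13 → 17 + 13 = 30 bp
Sorted largest to smallest: 127, 32, 30, 18 bp.

127, 32, 30, 18 bp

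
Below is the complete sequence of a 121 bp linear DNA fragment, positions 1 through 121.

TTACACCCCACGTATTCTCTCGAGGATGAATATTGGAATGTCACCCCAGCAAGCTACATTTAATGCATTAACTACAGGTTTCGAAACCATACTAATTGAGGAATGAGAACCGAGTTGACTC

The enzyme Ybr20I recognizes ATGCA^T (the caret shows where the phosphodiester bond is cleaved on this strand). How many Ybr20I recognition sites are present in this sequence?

ATGCAT occurs starting at position 63.
Ybr20I cuts at 1 site.

1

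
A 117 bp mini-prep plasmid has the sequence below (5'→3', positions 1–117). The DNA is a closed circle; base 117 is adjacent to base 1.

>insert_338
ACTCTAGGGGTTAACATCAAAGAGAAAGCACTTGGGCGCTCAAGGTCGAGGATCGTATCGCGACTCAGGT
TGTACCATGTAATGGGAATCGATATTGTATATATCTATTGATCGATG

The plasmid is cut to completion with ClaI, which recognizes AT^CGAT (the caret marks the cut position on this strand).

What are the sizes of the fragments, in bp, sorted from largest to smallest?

ClaI sites (ATCGAT) start at positions 88, 111.
ClaI cuts after base 2 of each site, so after positions 89, 112.
Circular molecule, 2 cuts → 2 fragments:
  90–112 → 23 bp
  113–117 then 1–89 → 5 + 89 = 94 bp
Sorted largest to smallest: 94, 23 bp.

94, 23 bp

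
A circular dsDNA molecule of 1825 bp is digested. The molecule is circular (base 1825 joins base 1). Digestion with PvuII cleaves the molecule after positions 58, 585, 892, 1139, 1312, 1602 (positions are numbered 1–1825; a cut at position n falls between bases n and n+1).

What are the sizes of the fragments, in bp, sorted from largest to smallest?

Circular molecule, 6 cuts → 6 fragments:
  585 − 58 = 527 bp
  892 − 585 = 307 bp
  1139 − 892 = 247 bp
  1312 − 1139 = 173 bp
  1602 − 1312 = 290 bp
  wrap: 1825 − 1602 + 58 = 281 bp
Sorted largest to smallest: 527, 307, 290, 281, 247, 173 bp.

527, 307, 290, 281, 247, 173 bp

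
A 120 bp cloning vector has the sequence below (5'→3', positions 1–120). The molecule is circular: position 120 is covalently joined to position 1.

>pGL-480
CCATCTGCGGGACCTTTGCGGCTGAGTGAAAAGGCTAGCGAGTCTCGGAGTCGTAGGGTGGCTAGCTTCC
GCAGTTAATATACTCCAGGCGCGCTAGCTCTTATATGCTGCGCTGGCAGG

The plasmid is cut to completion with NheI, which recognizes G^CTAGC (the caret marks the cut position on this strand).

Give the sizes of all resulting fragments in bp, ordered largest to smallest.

NheI sites (GCTAGC) start at positions 34, 61, 93.
NheI cuts after the first base of each site, so after positions 34, 61, 93.
Circular molecule, 3 cuts → 3 fragments:
  35–61 → 27 bp
  62–93 → 32 bp
  94–120 then 1–34 → 27 + 34 = 61 bp
Sorted largest to smallest: 61, 32, 27 bp.

61, 32, 27 bp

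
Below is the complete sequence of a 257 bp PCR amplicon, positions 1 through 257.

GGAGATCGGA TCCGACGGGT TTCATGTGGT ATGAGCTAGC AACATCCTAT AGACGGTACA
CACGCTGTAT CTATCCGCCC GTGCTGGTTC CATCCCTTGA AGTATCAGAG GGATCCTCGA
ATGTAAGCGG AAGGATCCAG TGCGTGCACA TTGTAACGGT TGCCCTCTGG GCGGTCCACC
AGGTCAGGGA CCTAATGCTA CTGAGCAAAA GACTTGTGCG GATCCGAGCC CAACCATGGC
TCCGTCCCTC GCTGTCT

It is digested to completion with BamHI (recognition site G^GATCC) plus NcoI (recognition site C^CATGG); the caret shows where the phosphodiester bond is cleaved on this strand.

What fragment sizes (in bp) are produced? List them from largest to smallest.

BamHI sites (GGATCC) start at positions 8, 111, 133, 220.
BamHI cuts after the first base of each site, so after positions 8, 111, 133, 220.
The NcoI site (CCATGG) starts at position 234.
NcoI cuts after the first base of each site, so after position 234.
Combined cut positions: 8, 111, 133, 220, 234.
Linear molecule, 5 cuts → 6 fragments:
  1–8 → 8 bp
  9–111 → 103 bp
  112–133 → 22 bp
  134–220 → 87 bp
  221–234 → 14 bp
  235–257 → 23 bp
Sorted largest to smallest: 103, 87, 23, 22, 14, 8 bp.

103, 87, 23, 22, 14, 8 bp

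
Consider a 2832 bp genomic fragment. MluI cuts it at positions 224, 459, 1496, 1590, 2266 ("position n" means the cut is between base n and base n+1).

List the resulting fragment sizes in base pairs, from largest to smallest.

Linear molecule, 5 cuts → 6 fragments:
  224 − 0 = 224 bp
  459 − 224 = 235 bp
  1496 − 459 = 1037 bp
  1590 − 1496 = 94 bp
  2266 − 1590 = 676 bp
  2832 − 2266 = 566 bp
Sorted largest to smallest: 1037, 676, 566, 235, 224, 94 bp.

1037, 676, 566, 235, 224, 94 bp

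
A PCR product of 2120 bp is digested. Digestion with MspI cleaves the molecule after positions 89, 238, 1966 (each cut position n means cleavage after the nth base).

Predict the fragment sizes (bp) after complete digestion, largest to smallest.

Linear molecule, 3 cuts → 4 fragments:
  89 − 0 = 89 bp
  238 − 89 = 149 bp
  1966 − 238 = 1728 bp
  2120 − 1966 = 154 bp
Sorted largest to smallest: 1728, 154, 149, 89 bp.

1728, 154, 149, 89 bp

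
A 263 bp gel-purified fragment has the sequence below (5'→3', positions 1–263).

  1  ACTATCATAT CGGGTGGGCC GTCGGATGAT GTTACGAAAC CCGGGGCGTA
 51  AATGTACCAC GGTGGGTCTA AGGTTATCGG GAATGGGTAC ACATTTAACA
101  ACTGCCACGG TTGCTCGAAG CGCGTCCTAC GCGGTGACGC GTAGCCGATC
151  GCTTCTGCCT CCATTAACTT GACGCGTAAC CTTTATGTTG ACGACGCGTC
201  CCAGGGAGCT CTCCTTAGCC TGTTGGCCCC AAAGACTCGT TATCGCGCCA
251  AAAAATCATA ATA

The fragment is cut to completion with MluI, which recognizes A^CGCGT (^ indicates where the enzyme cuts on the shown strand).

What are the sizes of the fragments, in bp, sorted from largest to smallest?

MluI sites (ACGCGT) start at positions 137, 172, 194.
MluI cuts after the first base of each site, so after positions 137, 172, 194.
Linear molecule, 3 cuts → 4 fragments:
  1–137 → 137 bp
  138–172 → 35 bp
  173–194 → 22 bp
  195–263 → 69 bp
Sorted largest to smallest: 137, 69, 35, 22 bp.

137, 69, 35, 22 bp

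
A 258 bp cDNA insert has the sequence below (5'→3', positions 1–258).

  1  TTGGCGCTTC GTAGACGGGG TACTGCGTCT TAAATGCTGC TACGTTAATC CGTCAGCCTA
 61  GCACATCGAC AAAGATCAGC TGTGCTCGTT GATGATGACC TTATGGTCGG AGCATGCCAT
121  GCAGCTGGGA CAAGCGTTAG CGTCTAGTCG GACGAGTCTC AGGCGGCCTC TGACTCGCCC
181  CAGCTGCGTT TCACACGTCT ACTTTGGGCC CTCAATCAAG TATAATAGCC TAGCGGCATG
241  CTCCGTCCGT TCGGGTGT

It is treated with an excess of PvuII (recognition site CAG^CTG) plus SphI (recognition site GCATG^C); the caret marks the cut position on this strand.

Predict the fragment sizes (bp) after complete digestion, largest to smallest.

79, 59, 57, 37, 18, 8 bp

PvuII sites (CAGCTG) start at positions 77, 122, 181.
PvuII cuts after base 3 of each site, so after positions 79, 124, 183.
SphI sites (GCATGC) start at positions 112, 236.
SphI cuts after base 5 of each site (before the last base), so after positions 116, 240.
Combined cut positions: 79, 116, 124, 183, 240.
Linear molecule, 5 cuts → 6 fragments:
  1–79 → 79 bp
  80–116 → 37 bp
  117–124 → 8 bp
  125–183 → 59 bp
  184–240 → 57 bp
  241–258 → 18 bp
Sorted largest to smallest: 79, 59, 57, 37, 18, 8 bp.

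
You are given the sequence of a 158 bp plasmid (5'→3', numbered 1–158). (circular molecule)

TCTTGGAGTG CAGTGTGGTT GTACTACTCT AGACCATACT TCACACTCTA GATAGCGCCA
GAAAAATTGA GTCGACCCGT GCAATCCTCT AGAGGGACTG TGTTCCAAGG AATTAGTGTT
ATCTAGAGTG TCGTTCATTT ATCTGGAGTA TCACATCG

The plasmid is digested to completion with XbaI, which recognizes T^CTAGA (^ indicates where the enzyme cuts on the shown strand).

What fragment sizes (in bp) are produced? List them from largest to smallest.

XbaI sites (TCTAGA) start at positions 28, 47, 88, 122.
XbaI cuts after the first base of each site, so after positions 28, 47, 88, 122.
Circular molecule, 4 cuts → 4 fragments:
  29–47 → 19 bp
  48–88 → 41 bp
  89–122 → 34 bp
  123–158 then 1–28 → 36 + 28 = 64 bp
Sorted largest to smallest: 64, 41, 34, 19 bp.

64, 41, 34, 19 bp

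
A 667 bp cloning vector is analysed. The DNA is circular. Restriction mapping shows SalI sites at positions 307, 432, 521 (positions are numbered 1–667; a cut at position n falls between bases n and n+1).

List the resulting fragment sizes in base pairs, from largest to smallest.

Circular molecule, 3 cuts → 3 fragments:
  432 − 307 = 125 bp
  521 − 432 = 89 bp
  wrap: 667 − 521 + 307 = 453 bp
Sorted largest to smallest: 453, 125, 89 bp.

453, 125, 89 bp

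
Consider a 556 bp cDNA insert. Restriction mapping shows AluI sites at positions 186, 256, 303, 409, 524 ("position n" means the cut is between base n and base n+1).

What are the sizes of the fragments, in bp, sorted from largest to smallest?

Linear molecule, 5 cuts → 6 fragments:
  186 − 0 = 186 bp
  256 − 186 = 70 bp
  303 − 256 = 47 bp
  409 − 303 = 106 bp
  524 − 409 = 115 bp
  556 − 524 = 32 bp
Sorted largest to smallest: 186, 115, 106, 70, 47, 32 bp.

186, 115, 106, 70, 47, 32 bp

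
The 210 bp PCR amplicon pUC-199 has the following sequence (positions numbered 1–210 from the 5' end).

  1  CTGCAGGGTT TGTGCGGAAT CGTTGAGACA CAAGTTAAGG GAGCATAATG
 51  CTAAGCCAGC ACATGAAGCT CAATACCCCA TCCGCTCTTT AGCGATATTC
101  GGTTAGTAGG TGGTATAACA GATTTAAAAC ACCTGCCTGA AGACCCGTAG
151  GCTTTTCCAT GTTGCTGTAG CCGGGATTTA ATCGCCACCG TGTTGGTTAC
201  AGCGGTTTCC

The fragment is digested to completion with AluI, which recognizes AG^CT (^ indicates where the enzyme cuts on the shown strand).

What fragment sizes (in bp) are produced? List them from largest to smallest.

142, 68 bp

The AluI site (AGCT) starts at position 67.
AluI cuts after base 2 of each site, so after position 68.
Linear molecule, 1 cut → 2 fragments:
  1–68 → 68 bp
  69–210 → 142 bp
Sorted largest to smallest: 142, 68 bp.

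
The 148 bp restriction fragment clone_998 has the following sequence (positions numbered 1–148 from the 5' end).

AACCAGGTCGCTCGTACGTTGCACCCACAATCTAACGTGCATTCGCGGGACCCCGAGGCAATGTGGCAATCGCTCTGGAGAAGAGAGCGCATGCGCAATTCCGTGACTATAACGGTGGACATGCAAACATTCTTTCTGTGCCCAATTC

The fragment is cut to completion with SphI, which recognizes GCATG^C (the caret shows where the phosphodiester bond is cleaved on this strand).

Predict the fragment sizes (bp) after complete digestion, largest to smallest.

93, 55 bp

The SphI site (GCATGC) starts at position 89.
SphI cuts after base 5 of each site (before the last base), so after position 93.
Linear molecule, 1 cut → 2 fragments:
  1–93 → 93 bp
  94–148 → 55 bp
Sorted largest to smallest: 93, 55 bp.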